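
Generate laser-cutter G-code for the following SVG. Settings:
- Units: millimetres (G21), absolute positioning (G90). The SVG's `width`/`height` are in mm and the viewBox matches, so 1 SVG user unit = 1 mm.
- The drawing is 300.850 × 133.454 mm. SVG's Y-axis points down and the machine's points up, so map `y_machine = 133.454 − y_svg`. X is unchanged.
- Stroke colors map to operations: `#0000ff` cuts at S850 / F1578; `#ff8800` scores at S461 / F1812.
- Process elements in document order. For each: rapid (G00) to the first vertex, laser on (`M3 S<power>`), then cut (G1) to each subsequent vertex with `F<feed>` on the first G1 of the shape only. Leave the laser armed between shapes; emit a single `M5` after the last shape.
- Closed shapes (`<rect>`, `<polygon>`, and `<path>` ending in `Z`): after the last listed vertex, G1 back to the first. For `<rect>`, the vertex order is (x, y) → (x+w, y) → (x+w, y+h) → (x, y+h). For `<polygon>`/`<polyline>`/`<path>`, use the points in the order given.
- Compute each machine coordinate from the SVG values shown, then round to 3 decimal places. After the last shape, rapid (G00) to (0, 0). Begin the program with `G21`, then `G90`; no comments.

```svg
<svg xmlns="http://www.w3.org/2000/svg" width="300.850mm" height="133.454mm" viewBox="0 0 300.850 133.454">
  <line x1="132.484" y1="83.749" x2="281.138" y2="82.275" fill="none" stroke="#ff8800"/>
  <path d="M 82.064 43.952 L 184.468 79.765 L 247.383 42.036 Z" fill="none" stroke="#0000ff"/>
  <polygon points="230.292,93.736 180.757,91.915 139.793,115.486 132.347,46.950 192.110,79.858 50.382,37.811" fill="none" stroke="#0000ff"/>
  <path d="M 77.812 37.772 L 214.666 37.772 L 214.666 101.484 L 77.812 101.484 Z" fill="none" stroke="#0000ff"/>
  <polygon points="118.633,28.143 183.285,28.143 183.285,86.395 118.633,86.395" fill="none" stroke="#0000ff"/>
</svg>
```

G21
G90
G00 X132.484 Y49.705
M3 S461
G1 X281.138 Y51.179 F1812
G00 X82.064 Y89.502
M3 S850
G1 X184.468 Y53.689 F1578
G1 X247.383 Y91.418
G1 X82.064 Y89.502
G00 X230.292 Y39.718
M3 S850
G1 X180.757 Y41.539 F1578
G1 X139.793 Y17.968
G1 X132.347 Y86.504
G1 X192.110 Y53.596
G1 X50.382 Y95.643
G1 X230.292 Y39.718
G00 X77.812 Y95.682
M3 S850
G1 X214.666 Y95.682 F1578
G1 X214.666 Y31.970
G1 X77.812 Y31.970
G1 X77.812 Y95.682
G00 X118.633 Y105.311
M3 S850
G1 X183.285 Y105.311 F1578
G1 X183.285 Y47.059
G1 X118.633 Y47.059
G1 X118.633 Y105.311
M5
G00 X0.000 Y0.000

1 u = 1 mm; y_m = 133.454 − y.

[1] `<line>` line segment, #ff8800→score S461 F1812: (132.484,49.705) → (281.138,51.179)

[2] `<path>` closed polygon, #0000ff→cut S850 F1578: (82.064,89.502) → (184.468,53.689) → (247.383,91.418) → (82.064,89.502) (closed)

[3] `<polygon>` closed polygon, #0000ff→cut S850 F1578: (230.292,39.718) → (180.757,41.539) → (139.793,17.968) → (132.347,86.504) → (192.110,53.596) → (50.382,95.643) → (230.292,39.718) (closed)

[4] `<path>` rectangle, #0000ff→cut S850 F1578: (77.812,95.682) → (214.666,95.682) → (214.666,31.970) → (77.812,31.970) → (77.812,95.682) (closed)

[5] `<polygon>` rectangle, #0000ff→cut S850 F1578: (118.633,105.311) → (183.285,105.311) → (183.285,47.059) → (118.633,47.059) → (118.633,105.311) (closed)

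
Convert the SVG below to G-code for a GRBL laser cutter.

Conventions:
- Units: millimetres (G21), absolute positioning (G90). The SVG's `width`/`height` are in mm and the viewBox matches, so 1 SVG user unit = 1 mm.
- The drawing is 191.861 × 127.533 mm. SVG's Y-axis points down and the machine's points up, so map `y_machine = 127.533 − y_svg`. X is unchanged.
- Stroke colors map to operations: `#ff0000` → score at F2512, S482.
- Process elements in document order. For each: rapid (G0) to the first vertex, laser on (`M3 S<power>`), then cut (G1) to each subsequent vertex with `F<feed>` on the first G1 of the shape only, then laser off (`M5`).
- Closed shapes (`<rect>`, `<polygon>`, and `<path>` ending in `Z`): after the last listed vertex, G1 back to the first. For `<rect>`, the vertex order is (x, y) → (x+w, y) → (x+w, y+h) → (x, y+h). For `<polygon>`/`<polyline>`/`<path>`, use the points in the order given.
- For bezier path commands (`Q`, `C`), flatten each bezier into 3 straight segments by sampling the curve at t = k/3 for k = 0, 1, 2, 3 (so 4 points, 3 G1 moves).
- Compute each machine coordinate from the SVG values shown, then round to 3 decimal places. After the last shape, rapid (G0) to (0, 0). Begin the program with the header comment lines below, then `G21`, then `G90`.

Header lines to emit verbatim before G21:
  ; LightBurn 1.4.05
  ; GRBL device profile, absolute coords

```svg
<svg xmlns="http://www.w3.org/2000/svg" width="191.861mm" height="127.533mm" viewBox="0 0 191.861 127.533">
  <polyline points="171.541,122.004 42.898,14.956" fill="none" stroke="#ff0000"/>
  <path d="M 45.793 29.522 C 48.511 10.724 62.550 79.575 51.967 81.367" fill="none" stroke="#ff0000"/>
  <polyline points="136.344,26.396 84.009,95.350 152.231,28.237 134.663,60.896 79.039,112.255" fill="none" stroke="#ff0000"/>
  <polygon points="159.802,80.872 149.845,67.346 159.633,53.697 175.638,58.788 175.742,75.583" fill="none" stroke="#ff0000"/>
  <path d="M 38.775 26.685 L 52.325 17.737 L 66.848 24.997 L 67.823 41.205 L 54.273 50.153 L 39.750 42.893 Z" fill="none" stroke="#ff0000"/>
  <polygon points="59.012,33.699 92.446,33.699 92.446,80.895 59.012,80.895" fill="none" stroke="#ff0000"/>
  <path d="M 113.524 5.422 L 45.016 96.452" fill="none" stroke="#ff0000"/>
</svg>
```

Since the viewBox matches the mm dimensions, user units are millimetres directly. The only transform is the Y-flip y_m = 127.533 − y_svg.

Shape 1 is a line segment drawn with `<polyline>`. Its stroke #ff0000 means score at S482, F2512. After flipping Y the toolpath is (171.541,5.529) → (42.898,112.577).

Shape 2 is a cubic bezier drawn with `<path>`. Its stroke #ff0000 means score at S482, F2512. After flipping Y the toolpath is (45.793,98.011) → (50.953,93.323) → (55.674,64.581) → (51.967,46.166).

Shape 3 is a open polyline drawn with `<polyline>`. Its stroke #ff0000 means score at S482, F2512. After flipping Y the toolpath is (136.344,101.137) → (84.009,32.183) → (152.231,99.296) → (134.663,66.637) → (79.039,15.278).

Shape 4 is a regular polygon drawn with `<polygon>`. Its stroke #ff0000 means score at S482, F2512. After flipping Y the toolpath is (159.802,46.661) → (149.845,60.187) → (159.633,73.836) → (175.638,68.745) → (175.742,51.950) → (159.802,46.661), returning to the start.

Shape 5 is a regular polygon drawn with `<path>`. Its stroke #ff0000 means score at S482, F2512. After flipping Y the toolpath is (38.775,100.848) → (52.325,109.796) → (66.848,102.536) → (67.823,86.328) → (54.273,77.380) → (39.750,84.640) → (38.775,100.848), returning to the start.

Shape 6 is a rectangle drawn with `<polygon>`. Its stroke #ff0000 means score at S482, F2512. After flipping Y the toolpath is (59.012,93.834) → (92.446,93.834) → (92.446,46.638) → (59.012,46.638) → (59.012,93.834), returning to the start.

Shape 7 is a line segment drawn with `<path>`. Its stroke #ff0000 means score at S482, F2512. After flipping Y the toolpath is (113.524,122.111) → (45.016,31.081).

; LightBurn 1.4.05
; GRBL device profile, absolute coords
G21
G90
G0 X171.541 Y5.529
M3 S482
G1 X42.898 Y112.577 F2512
M5
G0 X45.793 Y98.011
M3 S482
G1 X50.953 Y93.323 F2512
G1 X55.674 Y64.581
G1 X51.967 Y46.166
M5
G0 X136.344 Y101.137
M3 S482
G1 X84.009 Y32.183 F2512
G1 X152.231 Y99.296
G1 X134.663 Y66.637
G1 X79.039 Y15.278
M5
G0 X159.802 Y46.661
M3 S482
G1 X149.845 Y60.187 F2512
G1 X159.633 Y73.836
G1 X175.638 Y68.745
G1 X175.742 Y51.950
G1 X159.802 Y46.661
M5
G0 X38.775 Y100.848
M3 S482
G1 X52.325 Y109.796 F2512
G1 X66.848 Y102.536
G1 X67.823 Y86.328
G1 X54.273 Y77.380
G1 X39.750 Y84.640
G1 X38.775 Y100.848
M5
G0 X59.012 Y93.834
M3 S482
G1 X92.446 Y93.834 F2512
G1 X92.446 Y46.638
G1 X59.012 Y46.638
G1 X59.012 Y93.834
M5
G0 X113.524 Y122.111
M3 S482
G1 X45.016 Y31.081 F2512
M5
G0 X0.000 Y0.000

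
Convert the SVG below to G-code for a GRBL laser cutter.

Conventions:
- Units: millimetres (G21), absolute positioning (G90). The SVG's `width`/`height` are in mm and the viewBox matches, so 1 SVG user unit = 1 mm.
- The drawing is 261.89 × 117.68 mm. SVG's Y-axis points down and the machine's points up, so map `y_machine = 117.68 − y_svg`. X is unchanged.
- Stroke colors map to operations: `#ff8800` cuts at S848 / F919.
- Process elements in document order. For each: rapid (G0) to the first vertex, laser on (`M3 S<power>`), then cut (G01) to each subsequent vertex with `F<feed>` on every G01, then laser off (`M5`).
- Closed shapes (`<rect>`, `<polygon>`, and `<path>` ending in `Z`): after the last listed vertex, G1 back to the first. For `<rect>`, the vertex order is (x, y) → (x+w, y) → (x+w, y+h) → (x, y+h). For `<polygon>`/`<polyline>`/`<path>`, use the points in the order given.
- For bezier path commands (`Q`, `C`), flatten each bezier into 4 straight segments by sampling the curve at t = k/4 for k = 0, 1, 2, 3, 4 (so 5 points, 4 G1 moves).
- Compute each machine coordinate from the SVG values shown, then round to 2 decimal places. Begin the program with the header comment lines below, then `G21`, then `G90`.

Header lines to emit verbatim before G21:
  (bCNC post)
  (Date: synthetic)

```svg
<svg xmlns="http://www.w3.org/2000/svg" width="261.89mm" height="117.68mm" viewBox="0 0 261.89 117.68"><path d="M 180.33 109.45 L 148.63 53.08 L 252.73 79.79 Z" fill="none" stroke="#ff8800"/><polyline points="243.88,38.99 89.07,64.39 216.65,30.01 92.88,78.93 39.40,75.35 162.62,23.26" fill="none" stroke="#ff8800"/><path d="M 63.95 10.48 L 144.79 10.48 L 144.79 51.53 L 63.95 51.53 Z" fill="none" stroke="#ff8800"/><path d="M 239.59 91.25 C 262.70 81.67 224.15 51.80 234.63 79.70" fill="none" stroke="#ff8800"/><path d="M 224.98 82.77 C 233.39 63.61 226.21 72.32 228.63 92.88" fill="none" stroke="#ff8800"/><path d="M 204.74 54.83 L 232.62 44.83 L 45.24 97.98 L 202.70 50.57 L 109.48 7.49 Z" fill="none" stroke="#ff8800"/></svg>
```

Since the viewBox matches the mm dimensions, user units are millimetres directly. The only transform is the Y-flip y_m = 117.68 − y_svg.

Shape 1 is a closed polygon drawn with `<path>`. Its stroke #ff8800 means cut at S848, F919. After flipping Y the toolpath is (180.33,8.23) → (148.63,64.60) → (252.73,37.89) → (180.33,8.23), returning to the start.

Shape 2 is a open polyline drawn with `<polyline>`. Its stroke #ff8800 means cut at S848, F919. After flipping Y the toolpath is (243.88,78.69) → (89.07,53.29) → (216.65,87.67) → (92.88,38.75) → (39.40,42.33) → (162.62,94.42).

Shape 3 is a rectangle drawn with `<path>`. Its stroke #ff8800 means cut at S848, F919. After flipping Y the toolpath is (63.95,107.20) → (144.79,107.20) → (144.79,66.15) → (63.95,66.15) → (63.95,107.20), returning to the start.

Shape 4 is a cubic bezier drawn with `<path>`. Its stroke #ff8800 means cut at S848, F919. After flipping Y the toolpath is (239.59,26.43) → (247.09,36.20) → (241.85,46.26) → (234.23,49.29) → (234.63,37.98).

Shape 5 is a cubic bezier drawn with `<path>`. Its stroke #ff8800 means cut at S848, F919. After flipping Y the toolpath is (224.98,34.91) → (228.76,44.30) → (229.05,44.75) → (228.22,37.75) → (228.63,24.80).

Shape 6 is a closed polygon drawn with `<path>`. Its stroke #ff8800 means cut at S848, F919. After flipping Y the toolpath is (204.74,62.85) → (232.62,72.85) → (45.24,19.70) → (202.70,67.11) → (109.48,110.19) → (204.74,62.85), returning to the start.

(bCNC post)
(Date: synthetic)
G21
G90
G0 X180.33 Y8.23
M3 S848
G01 X148.63 Y64.60 F919
G01 X252.73 Y37.89 F919
G01 X180.33 Y8.23 F919
M5
G0 X243.88 Y78.69
M3 S848
G01 X89.07 Y53.29 F919
G01 X216.65 Y87.67 F919
G01 X92.88 Y38.75 F919
G01 X39.40 Y42.33 F919
G01 X162.62 Y94.42 F919
M5
G0 X63.95 Y107.20
M3 S848
G01 X144.79 Y107.20 F919
G01 X144.79 Y66.15 F919
G01 X63.95 Y66.15 F919
G01 X63.95 Y107.20 F919
M5
G0 X239.59 Y26.43
M3 S848
G01 X247.09 Y36.20 F919
G01 X241.85 Y46.26 F919
G01 X234.23 Y49.29 F919
G01 X234.63 Y37.98 F919
M5
G0 X224.98 Y34.91
M3 S848
G01 X228.76 Y44.30 F919
G01 X229.05 Y44.75 F919
G01 X228.22 Y37.75 F919
G01 X228.63 Y24.80 F919
M5
G0 X204.74 Y62.85
M3 S848
G01 X232.62 Y72.85 F919
G01 X45.24 Y19.70 F919
G01 X202.70 Y67.11 F919
G01 X109.48 Y110.19 F919
G01 X204.74 Y62.85 F919
M5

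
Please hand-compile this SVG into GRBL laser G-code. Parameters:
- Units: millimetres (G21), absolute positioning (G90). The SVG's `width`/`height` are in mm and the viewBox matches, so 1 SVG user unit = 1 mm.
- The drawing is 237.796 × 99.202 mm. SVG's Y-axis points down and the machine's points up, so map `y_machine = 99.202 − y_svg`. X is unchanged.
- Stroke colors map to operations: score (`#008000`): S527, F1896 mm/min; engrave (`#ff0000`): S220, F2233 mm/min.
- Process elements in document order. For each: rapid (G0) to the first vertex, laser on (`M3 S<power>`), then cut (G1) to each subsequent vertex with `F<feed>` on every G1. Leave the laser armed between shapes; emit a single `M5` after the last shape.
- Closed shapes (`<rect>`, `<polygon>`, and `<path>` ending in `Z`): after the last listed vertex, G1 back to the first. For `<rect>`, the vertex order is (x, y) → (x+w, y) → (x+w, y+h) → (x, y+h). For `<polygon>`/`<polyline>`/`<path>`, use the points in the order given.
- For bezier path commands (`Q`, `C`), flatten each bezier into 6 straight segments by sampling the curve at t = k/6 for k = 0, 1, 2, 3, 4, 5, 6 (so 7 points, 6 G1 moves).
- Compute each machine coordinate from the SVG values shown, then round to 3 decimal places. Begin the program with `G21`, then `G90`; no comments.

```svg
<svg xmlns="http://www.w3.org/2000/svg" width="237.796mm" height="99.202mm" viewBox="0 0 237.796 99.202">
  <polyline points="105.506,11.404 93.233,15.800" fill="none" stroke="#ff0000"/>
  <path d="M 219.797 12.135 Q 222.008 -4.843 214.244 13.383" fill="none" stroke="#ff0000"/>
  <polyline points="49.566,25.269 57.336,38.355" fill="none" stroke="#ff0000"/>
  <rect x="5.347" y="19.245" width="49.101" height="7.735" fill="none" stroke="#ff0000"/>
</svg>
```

G21
G90
G0 X105.506 Y87.798
M3 S220
G1 X93.233 Y83.402 F2233
G0 X219.797 Y87.067
M3 S220
G1 X220.257 Y91.748 F2233
G1 X220.163 Y94.474 F2233
G1 X219.514 Y95.244 F2233
G1 X218.312 Y94.058 F2233
G1 X216.555 Y90.916 F2233
G1 X214.244 Y85.819 F2233
G0 X49.566 Y73.933
M3 S220
G1 X57.336 Y60.847 F2233
G0 X5.347 Y79.957
M3 S220
G1 X54.448 Y79.957 F2233
G1 X54.448 Y72.222 F2233
G1 X5.347 Y72.222 F2233
G1 X5.347 Y79.957 F2233
M5

Since the viewBox matches the mm dimensions, user units are millimetres directly. The only transform is the Y-flip y_m = 99.202 − y_svg.

Shape 1 is a line segment drawn with `<polyline>`. Its stroke #ff0000 means engrave at S220, F2233. After flipping Y the toolpath is (105.506,87.798) → (93.233,83.402).

Shape 2 is a quadratic bezier drawn with `<path>`. Its stroke #ff0000 means engrave at S220, F2233. After flipping Y the toolpath is (219.797,87.067) → (220.257,91.748) → (220.163,94.474) → (219.514,95.244) → (218.312,94.058) → (216.555,90.916) → (214.244,85.819).

Shape 3 is a line segment drawn with `<polyline>`. Its stroke #ff0000 means engrave at S220, F2233. After flipping Y the toolpath is (49.566,73.933) → (57.336,60.847).

Shape 4 is a rectangle drawn with `<rect>`. Its stroke #ff0000 means engrave at S220, F2233. After flipping Y the toolpath is (5.347,79.957) → (54.448,79.957) → (54.448,72.222) → (5.347,72.222) → (5.347,79.957), returning to the start.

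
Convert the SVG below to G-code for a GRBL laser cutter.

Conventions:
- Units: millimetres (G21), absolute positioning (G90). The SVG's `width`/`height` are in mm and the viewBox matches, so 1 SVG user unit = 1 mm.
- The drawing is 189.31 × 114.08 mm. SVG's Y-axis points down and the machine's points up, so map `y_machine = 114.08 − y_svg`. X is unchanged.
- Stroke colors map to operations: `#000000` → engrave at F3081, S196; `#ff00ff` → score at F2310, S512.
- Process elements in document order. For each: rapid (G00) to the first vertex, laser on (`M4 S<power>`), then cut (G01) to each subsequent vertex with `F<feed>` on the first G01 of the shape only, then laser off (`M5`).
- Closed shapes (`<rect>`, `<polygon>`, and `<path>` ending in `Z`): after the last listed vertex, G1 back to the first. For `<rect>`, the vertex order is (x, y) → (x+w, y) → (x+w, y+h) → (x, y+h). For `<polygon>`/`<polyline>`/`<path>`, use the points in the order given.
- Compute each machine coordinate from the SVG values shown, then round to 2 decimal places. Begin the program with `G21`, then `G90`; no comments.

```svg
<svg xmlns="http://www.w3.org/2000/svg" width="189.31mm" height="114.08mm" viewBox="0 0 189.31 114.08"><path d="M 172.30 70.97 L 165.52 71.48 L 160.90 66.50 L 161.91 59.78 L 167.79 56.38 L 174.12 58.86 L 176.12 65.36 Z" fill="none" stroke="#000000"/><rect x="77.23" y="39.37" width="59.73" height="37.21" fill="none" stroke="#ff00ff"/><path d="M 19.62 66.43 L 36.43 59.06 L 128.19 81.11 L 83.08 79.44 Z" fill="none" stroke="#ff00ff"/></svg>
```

viewBox `0 0 189.31 114.08` with mm width/height → 1 unit = 1 mm. Flip: y_m = 114.08 − y_svg.

**Shape 1** — `<path>` regular polygon, stroke `#000000` → engrave (S196, F3081). Machine vertices: (172.30,43.11) → (165.52,42.60) → (160.90,47.58) → (161.91,54.30) → (167.79,57.70) → (174.12,55.22) → (176.12,48.72) → (172.30,43.11). Closed: final G1 returns to the first vertex.

**Shape 2** — `<rect>` rectangle, stroke `#ff00ff` → score (S512, F2310). Machine vertices: (77.23,74.71) → (136.96,74.71) → (136.96,37.50) → (77.23,37.50) → (77.23,74.71). Closed: final G1 returns to the first vertex.

**Shape 3** — `<path>` closed polygon, stroke `#ff00ff` → score (S512, F2310). Machine vertices: (19.62,47.65) → (36.43,55.02) → (128.19,32.97) → (83.08,34.64) → (19.62,47.65). Closed: final G1 returns to the first vertex.

G21
G90
G00 X172.30 Y43.11
M4 S196
G01 X165.52 Y42.60 F3081
G01 X160.90 Y47.58
G01 X161.91 Y54.30
G01 X167.79 Y57.70
G01 X174.12 Y55.22
G01 X176.12 Y48.72
G01 X172.30 Y43.11
M5
G00 X77.23 Y74.71
M4 S512
G01 X136.96 Y74.71 F2310
G01 X136.96 Y37.50
G01 X77.23 Y37.50
G01 X77.23 Y74.71
M5
G00 X19.62 Y47.65
M4 S512
G01 X36.43 Y55.02 F2310
G01 X128.19 Y32.97
G01 X83.08 Y34.64
G01 X19.62 Y47.65
M5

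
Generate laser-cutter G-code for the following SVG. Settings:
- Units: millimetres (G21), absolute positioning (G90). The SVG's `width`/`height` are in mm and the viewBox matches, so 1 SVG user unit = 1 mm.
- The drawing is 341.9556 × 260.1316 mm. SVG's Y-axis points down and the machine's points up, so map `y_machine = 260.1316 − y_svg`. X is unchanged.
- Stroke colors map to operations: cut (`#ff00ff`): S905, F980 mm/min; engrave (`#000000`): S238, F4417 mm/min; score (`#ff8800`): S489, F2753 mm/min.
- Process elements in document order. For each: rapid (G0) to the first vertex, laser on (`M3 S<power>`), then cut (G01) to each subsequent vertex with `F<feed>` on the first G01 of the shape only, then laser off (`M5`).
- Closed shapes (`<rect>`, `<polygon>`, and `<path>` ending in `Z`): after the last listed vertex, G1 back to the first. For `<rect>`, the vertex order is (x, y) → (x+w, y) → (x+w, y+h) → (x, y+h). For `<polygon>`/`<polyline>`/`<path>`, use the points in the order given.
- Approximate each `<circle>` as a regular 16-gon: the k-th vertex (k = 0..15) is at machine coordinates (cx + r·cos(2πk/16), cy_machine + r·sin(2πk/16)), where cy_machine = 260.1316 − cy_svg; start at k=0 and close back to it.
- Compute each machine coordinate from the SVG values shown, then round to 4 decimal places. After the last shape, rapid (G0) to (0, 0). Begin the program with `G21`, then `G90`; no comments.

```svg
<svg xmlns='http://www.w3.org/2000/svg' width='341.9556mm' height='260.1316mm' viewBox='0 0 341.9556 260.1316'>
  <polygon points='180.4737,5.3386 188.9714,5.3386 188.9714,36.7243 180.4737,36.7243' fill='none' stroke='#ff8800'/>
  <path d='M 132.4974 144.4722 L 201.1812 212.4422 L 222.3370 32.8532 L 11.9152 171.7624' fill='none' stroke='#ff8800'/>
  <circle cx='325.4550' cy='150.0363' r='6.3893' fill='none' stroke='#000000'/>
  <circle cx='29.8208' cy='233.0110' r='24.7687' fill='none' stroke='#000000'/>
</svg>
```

1 u = 1 mm; y_m = 260.1316 − y.

[1] `<polygon>` rectangle, #ff8800→score S489 F2753: (180.4737,254.7930) → (188.9714,254.7930) → (188.9714,223.4073) → (180.4737,223.4073) → (180.4737,254.7930) (closed)

[2] `<path>` open polyline, #ff8800→score S489 F2753: (132.4974,115.6594) → (201.1812,47.6894) → (222.3370,227.2784) → (11.9152,88.3692)

[3] `<circle>` circle, #000000→engrave S238 F4417: (331.8443,110.0953) → (331.3579,112.5404) → (329.9729,114.6132) → (327.9001,115.9982) → (325.4550,116.4846) → (323.0099,115.9982) → (320.9371,114.6132) → (319.5521,112.5404) → (319.0657,110.0953) → (319.5521,107.6502) → (320.9371,105.5774) → (323.0099,104.1924) → (325.4550,103.7060) → (327.9001,104.1924) → (329.9729,105.5774) → (331.3579,107.6502) → (331.8443,110.0953) (closed)

[4] `<circle>` circle, #000000→engrave S238 F4417: (54.5895,27.1206) → (52.7041,36.5992) → (47.3349,44.6347) → (39.2994,50.0039) → (29.8208,51.8893) → (20.3422,50.0039) → (12.3067,44.6347) → (6.9375,36.5992) → (5.0521,27.1206) → (6.9375,17.6420) → (12.3067,9.6065) → (20.3422,4.2373) → (29.8208,2.3519) → (39.2994,4.2373) → (47.3349,9.6065) → (52.7041,17.6420) → (54.5895,27.1206) (closed)

G21
G90
G0 X180.4737 Y254.7930
M3 S489
G01 X188.9714 Y254.7930 F2753
G01 X188.9714 Y223.4073
G01 X180.4737 Y223.4073
G01 X180.4737 Y254.7930
M5
G0 X132.4974 Y115.6594
M3 S489
G01 X201.1812 Y47.6894 F2753
G01 X222.3370 Y227.2784
G01 X11.9152 Y88.3692
M5
G0 X331.8443 Y110.0953
M3 S238
G01 X331.3579 Y112.5404 F4417
G01 X329.9729 Y114.6132
G01 X327.9001 Y115.9982
G01 X325.4550 Y116.4846
G01 X323.0099 Y115.9982
G01 X320.9371 Y114.6132
G01 X319.5521 Y112.5404
G01 X319.0657 Y110.0953
G01 X319.5521 Y107.6502
G01 X320.9371 Y105.5774
G01 X323.0099 Y104.1924
G01 X325.4550 Y103.7060
G01 X327.9001 Y104.1924
G01 X329.9729 Y105.5774
G01 X331.3579 Y107.6502
G01 X331.8443 Y110.0953
M5
G0 X54.5895 Y27.1206
M3 S238
G01 X52.7041 Y36.5992 F4417
G01 X47.3349 Y44.6347
G01 X39.2994 Y50.0039
G01 X29.8208 Y51.8893
G01 X20.3422 Y50.0039
G01 X12.3067 Y44.6347
G01 X6.9375 Y36.5992
G01 X5.0521 Y27.1206
G01 X6.9375 Y17.6420
G01 X12.3067 Y9.6065
G01 X20.3422 Y4.2373
G01 X29.8208 Y2.3519
G01 X39.2994 Y4.2373
G01 X47.3349 Y9.6065
G01 X52.7041 Y17.6420
G01 X54.5895 Y27.1206
M5
G0 X0.0000 Y0.0000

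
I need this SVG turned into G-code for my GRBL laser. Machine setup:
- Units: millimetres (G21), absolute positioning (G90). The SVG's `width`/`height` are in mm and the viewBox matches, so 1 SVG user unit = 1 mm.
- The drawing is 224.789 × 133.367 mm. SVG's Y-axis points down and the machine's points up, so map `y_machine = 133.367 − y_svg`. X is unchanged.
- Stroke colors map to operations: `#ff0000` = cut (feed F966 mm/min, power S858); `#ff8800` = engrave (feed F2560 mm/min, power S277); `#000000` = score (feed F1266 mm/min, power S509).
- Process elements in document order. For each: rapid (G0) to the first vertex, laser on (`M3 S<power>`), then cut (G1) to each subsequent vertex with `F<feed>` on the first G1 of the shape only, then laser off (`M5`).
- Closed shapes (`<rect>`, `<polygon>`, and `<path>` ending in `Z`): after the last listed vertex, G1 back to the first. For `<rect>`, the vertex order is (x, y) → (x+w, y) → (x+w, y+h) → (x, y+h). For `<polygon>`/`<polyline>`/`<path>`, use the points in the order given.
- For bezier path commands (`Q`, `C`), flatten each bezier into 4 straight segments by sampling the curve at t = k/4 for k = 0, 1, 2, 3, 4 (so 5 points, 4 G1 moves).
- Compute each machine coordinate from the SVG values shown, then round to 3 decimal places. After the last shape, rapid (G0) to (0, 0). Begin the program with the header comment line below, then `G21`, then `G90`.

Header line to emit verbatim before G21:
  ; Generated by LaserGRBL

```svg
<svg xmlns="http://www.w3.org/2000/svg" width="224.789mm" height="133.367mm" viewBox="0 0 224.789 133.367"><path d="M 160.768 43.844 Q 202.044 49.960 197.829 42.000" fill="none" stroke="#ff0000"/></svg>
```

Since the viewBox matches the mm dimensions, user units are millimetres directly. The only transform is the Y-flip y_m = 133.367 − y_svg.

Shape 1 is a quadratic bezier drawn with `<path>`. Its stroke #ff0000 means cut at S858, F966. After flipping Y the toolpath is (160.768,89.523) → (178.563,87.345) → (190.671,86.926) → (197.093,88.267) → (197.829,91.367).

; Generated by LaserGRBL
G21
G90
G0 X160.768 Y89.523
M3 S858
G1 X178.563 Y87.345 F966
G1 X190.671 Y86.926
G1 X197.093 Y88.267
G1 X197.829 Y91.367
M5
G0 X0.000 Y0.000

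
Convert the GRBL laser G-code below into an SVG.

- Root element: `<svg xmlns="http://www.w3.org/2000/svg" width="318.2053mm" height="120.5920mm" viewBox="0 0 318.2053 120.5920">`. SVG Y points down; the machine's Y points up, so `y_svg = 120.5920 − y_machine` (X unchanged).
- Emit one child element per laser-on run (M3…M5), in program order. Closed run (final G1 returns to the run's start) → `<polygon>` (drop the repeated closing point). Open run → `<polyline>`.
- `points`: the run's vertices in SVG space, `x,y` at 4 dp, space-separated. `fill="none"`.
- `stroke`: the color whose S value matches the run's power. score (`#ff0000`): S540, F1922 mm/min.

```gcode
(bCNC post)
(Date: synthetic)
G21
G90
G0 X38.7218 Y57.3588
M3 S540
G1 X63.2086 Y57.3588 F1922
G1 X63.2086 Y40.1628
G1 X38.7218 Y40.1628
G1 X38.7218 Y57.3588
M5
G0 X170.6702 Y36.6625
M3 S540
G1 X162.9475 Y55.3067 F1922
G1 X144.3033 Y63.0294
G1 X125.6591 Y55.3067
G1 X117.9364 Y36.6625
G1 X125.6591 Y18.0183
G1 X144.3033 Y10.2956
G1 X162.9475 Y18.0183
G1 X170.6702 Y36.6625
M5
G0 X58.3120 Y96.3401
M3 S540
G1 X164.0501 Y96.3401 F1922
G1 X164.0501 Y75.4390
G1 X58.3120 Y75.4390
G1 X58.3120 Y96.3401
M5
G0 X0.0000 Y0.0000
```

y_svg = 120.5920 − y_m. Every run uses S540, so all elements get stroke `#ff0000` (score).

[1] closed run; points: 38.7218,63.2332 63.2086,63.2332 63.2086,80.4292 38.7218,80.4292

[2] closed run; points: 170.6702,83.9295 162.9475,65.2853 144.3033,57.5626 125.6591,65.2853 117.9364,83.9295 125.6591,102.5737 144.3033,110.2964 162.9475,102.5737

[3] closed run; points: 58.3120,24.2519 164.0501,24.2519 164.0501,45.1530 58.3120,45.1530

<svg xmlns="http://www.w3.org/2000/svg" width="318.2053mm" height="120.5920mm" viewBox="0 0 318.2053 120.5920">
  <polygon points="38.7218,63.2332 63.2086,63.2332 63.2086,80.4292 38.7218,80.4292" fill="none" stroke="#ff0000"/>
  <polygon points="170.6702,83.9295 162.9475,65.2853 144.3033,57.5626 125.6591,65.2853 117.9364,83.9295 125.6591,102.5737 144.3033,110.2964 162.9475,102.5737" fill="none" stroke="#ff0000"/>
  <polygon points="58.3120,24.2519 164.0501,24.2519 164.0501,45.1530 58.3120,45.1530" fill="none" stroke="#ff0000"/>
</svg>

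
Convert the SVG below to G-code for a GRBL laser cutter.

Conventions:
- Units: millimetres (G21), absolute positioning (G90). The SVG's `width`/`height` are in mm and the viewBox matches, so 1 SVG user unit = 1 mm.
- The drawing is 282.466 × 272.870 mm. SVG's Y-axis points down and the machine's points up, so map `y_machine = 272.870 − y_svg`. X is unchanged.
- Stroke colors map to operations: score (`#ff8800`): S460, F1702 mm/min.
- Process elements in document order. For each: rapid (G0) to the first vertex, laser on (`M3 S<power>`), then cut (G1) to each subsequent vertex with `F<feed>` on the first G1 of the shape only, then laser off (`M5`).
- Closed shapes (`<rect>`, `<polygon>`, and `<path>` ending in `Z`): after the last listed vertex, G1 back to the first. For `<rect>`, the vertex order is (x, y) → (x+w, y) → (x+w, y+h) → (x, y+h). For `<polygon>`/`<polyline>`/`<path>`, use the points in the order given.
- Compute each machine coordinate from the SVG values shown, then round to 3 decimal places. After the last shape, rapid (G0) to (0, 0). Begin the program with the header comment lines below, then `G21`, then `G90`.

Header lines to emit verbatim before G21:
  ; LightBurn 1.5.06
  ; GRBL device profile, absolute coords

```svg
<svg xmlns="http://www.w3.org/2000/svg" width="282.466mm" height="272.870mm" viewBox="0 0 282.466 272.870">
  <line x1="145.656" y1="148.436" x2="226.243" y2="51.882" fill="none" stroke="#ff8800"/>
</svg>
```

; LightBurn 1.5.06
; GRBL device profile, absolute coords
G21
G90
G0 X145.656 Y124.434
M3 S460
G1 X226.243 Y220.988 F1702
M5
G0 X0.000 Y0.000

viewBox `0 0 282.466 272.870` with mm width/height → 1 unit = 1 mm. Flip: y_m = 272.870 − y_svg.

**Shape 1** — `<line>` line segment, stroke `#ff8800` → score (S460, F1702). Machine vertices: (145.656,124.434) → (226.243,220.988). Open path.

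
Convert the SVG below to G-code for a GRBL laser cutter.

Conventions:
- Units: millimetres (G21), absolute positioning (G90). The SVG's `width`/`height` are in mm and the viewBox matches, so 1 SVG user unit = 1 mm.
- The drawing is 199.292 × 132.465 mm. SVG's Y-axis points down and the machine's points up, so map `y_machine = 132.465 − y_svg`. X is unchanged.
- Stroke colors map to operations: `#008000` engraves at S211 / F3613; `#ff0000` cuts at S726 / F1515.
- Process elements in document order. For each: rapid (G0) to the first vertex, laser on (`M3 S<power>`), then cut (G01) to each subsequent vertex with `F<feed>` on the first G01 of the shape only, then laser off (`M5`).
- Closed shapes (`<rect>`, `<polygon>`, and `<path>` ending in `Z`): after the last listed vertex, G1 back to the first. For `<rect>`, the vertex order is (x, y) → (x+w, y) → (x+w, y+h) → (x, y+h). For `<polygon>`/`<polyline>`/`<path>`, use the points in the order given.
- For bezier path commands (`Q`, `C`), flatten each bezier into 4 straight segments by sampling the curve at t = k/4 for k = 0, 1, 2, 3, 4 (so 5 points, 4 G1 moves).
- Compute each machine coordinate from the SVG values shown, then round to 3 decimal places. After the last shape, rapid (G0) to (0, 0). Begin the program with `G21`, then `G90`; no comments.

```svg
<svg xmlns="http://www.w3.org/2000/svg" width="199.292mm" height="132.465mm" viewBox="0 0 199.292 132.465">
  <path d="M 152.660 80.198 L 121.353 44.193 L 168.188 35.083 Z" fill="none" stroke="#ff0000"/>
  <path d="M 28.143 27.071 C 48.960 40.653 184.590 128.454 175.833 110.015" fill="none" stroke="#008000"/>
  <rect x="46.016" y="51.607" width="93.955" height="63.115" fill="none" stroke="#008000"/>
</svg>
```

G21
G90
G0 X152.660 Y52.267
M3 S726
G01 X121.353 Y88.272 F1515
G01 X168.188 Y97.382
G01 X152.660 Y52.267
M5
G0 X28.143 Y105.394
M3 S211
G01 X61.233 Y84.111 F3613
G01 X113.078 Y51.914
G01 X159.378 Y25.721
G01 X175.833 Y22.450
M5
G0 X46.016 Y80.858
M3 S211
G01 X139.971 Y80.858 F3613
G01 X139.971 Y17.743
G01 X46.016 Y17.743
G01 X46.016 Y80.858
M5
G0 X0.000 Y0.000

viewBox `0 0 199.292 132.465` with mm width/height → 1 unit = 1 mm. Flip: y_m = 132.465 − y_svg.

**Shape 1** — `<path>` regular polygon, stroke `#ff0000` → cut (S726, F1515). Machine vertices: (152.660,52.267) → (121.353,88.272) → (168.188,97.382) → (152.660,52.267). Closed: final G1 returns to the first vertex.

**Shape 2** — `<path>` cubic bezier, stroke `#008000` → engrave (S211, F3613). Control points (SVG): P0=(28.143,27.071), P1=(48.960,40.653), P2=(184.590,128.454), P3=(175.833,110.015); sampled at t=k/4. Machine vertices: (28.143,105.394) → (61.233,84.111) → (113.078,51.914) → (159.378,25.721) → (175.833,22.450). Open path.

**Shape 3** — `<rect>` rectangle, stroke `#008000` → engrave (S211, F3613). Machine vertices: (46.016,80.858) → (139.971,80.858) → (139.971,17.743) → (46.016,17.743) → (46.016,80.858). Closed: final G1 returns to the first vertex.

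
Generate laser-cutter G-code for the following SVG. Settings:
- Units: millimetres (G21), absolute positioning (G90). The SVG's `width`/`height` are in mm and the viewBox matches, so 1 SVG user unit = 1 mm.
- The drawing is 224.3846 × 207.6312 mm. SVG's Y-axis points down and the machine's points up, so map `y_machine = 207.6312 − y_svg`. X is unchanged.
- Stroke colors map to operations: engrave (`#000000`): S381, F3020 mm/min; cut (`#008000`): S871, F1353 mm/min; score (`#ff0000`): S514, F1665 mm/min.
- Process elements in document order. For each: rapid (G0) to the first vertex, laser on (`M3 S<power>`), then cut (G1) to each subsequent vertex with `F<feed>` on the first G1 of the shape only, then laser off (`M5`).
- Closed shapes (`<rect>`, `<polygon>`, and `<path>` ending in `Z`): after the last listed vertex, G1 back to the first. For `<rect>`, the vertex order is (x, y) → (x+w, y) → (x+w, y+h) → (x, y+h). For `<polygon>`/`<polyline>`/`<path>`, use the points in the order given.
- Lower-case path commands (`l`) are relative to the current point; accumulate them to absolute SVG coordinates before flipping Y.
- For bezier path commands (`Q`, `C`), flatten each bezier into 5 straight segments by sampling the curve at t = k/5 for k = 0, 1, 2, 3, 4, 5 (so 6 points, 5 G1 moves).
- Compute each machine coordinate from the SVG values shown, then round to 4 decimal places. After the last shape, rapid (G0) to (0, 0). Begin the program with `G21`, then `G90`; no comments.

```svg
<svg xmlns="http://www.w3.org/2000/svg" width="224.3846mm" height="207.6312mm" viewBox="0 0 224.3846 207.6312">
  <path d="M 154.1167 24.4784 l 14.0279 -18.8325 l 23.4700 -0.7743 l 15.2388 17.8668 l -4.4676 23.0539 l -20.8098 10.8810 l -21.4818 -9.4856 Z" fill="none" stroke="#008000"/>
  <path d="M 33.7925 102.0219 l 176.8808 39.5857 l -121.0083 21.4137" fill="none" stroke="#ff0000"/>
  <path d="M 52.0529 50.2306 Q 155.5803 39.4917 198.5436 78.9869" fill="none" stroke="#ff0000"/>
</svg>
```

viewBox `0 0 224.3846 207.6312` with mm width/height → 1 unit = 1 mm. Flip: y_m = 207.6312 − y_svg.

**Shape 1** — `<path>` regular polygon, stroke `#008000` → cut (S871, F1353). Machine vertices: (154.1167,183.1528) → (168.1446,201.9853) → (191.6146,202.7596) → (206.8534,184.8928) → (202.3858,161.8389) → (181.5760,150.9579) → (160.0942,160.4435) → (154.1167,183.1528). Closed: final G1 returns to the first vertex.

**Shape 2** — `<path>` open polyline, stroke `#ff0000` → score (S514, F1665). Machine vertices: (33.7925,105.6093) → (210.6733,66.0236) → (89.6650,44.6099). Open path.

**Shape 3** — `<path>` quadratic bezier, stroke `#ff0000` → score (S514, F1665). Control points (SVG): P0=(52.0529,50.2306), P1=(155.5803,39.4917), P2=(198.5436,78.9869); sampled at t=k/5. Machine vertices: (52.0529,157.4006) → (91.0413,159.6868) → (125.1846,157.9543) → (154.4827,152.2030) → (178.9357,142.4330) → (198.5436,128.6443). Open path.

G21
G90
G0 X154.1167 Y183.1528
M3 S871
G1 X168.1446 Y201.9853 F1353
G1 X191.6146 Y202.7596
G1 X206.8534 Y184.8928
G1 X202.3858 Y161.8389
G1 X181.5760 Y150.9579
G1 X160.0942 Y160.4435
G1 X154.1167 Y183.1528
M5
G0 X33.7925 Y105.6093
M3 S514
G1 X210.6733 Y66.0236 F1665
G1 X89.6650 Y44.6099
M5
G0 X52.0529 Y157.4006
M3 S514
G1 X91.0413 Y159.6868 F1665
G1 X125.1846 Y157.9543
G1 X154.4827 Y152.2030
G1 X178.9357 Y142.4330
G1 X198.5436 Y128.6443
M5
G0 X0.0000 Y0.0000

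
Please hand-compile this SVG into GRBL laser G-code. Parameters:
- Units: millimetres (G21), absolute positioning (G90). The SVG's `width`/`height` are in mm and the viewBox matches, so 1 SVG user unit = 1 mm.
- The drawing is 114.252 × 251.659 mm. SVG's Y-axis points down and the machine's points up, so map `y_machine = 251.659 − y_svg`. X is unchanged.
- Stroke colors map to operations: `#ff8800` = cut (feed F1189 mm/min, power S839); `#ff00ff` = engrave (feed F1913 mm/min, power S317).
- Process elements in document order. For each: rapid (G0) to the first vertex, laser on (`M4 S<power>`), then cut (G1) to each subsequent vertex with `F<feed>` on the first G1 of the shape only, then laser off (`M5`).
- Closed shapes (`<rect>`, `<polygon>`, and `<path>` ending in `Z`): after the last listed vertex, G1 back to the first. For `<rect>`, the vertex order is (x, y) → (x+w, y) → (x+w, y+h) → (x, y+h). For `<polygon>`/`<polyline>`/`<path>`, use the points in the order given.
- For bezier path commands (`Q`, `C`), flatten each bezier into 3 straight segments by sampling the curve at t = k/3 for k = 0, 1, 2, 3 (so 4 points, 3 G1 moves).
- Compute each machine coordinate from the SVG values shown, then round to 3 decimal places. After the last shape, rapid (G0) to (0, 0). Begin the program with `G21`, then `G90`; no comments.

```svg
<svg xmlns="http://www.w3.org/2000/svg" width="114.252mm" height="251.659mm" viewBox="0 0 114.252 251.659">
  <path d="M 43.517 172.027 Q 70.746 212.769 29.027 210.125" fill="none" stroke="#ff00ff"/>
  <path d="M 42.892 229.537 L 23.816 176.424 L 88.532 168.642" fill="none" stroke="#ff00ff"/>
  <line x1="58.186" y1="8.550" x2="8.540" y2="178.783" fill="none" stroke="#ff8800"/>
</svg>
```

Since the viewBox matches the mm dimensions, user units are millimetres directly. The only transform is the Y-flip y_m = 251.659 − y_svg.

Shape 1 is a quadratic bezier drawn with `<path>`. Its stroke #ff00ff means engrave at S317, F1913. After flipping Y the toolpath is (43.517,79.632) → (54.009,57.291) → (49.179,44.592) → (29.027,41.534).

Shape 2 is a open polyline drawn with `<path>`. Its stroke #ff00ff means engrave at S317, F1913. After flipping Y the toolpath is (42.892,22.122) → (23.816,75.235) → (88.532,83.017).

Shape 3 is a line segment drawn with `<line>`. Its stroke #ff8800 means cut at S839, F1189. After flipping Y the toolpath is (58.186,243.109) → (8.540,72.876).

G21
G90
G0 X43.517 Y79.632
M4 S317
G1 X54.009 Y57.291 F1913
G1 X49.179 Y44.592
G1 X29.027 Y41.534
M5
G0 X42.892 Y22.122
M4 S317
G1 X23.816 Y75.235 F1913
G1 X88.532 Y83.017
M5
G0 X58.186 Y243.109
M4 S839
G1 X8.540 Y72.876 F1189
M5
G0 X0.000 Y0.000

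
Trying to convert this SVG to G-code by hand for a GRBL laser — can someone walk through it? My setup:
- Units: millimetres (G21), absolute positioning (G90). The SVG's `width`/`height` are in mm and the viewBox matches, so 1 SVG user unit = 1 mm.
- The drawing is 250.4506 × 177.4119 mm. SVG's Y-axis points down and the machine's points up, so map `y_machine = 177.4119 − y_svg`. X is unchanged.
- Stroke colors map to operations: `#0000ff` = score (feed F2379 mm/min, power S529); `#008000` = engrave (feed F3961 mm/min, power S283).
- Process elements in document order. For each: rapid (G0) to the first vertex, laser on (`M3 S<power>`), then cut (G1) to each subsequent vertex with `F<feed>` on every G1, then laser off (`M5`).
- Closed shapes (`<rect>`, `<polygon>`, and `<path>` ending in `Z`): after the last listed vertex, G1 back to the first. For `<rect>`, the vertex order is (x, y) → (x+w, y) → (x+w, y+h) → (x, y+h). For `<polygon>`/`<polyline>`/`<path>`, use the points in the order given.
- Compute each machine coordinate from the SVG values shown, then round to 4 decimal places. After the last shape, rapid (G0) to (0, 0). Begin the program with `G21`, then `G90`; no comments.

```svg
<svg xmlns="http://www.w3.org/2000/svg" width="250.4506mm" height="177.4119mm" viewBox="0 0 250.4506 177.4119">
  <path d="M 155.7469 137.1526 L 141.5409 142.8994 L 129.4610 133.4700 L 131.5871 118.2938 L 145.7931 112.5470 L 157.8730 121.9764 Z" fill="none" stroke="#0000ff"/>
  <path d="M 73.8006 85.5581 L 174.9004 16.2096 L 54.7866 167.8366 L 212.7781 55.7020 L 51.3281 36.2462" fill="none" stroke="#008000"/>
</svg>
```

G21
G90
G0 X155.7469 Y40.2593
M3 S529
G1 X141.5409 Y34.5125 F2379
G1 X129.4610 Y43.9419 F2379
G1 X131.5871 Y59.1181 F2379
G1 X145.7931 Y64.8649 F2379
G1 X157.8730 Y55.4355 F2379
G1 X155.7469 Y40.2593 F2379
M5
G0 X73.8006 Y91.8538
M3 S283
G1 X174.9004 Y161.2023 F3961
G1 X54.7866 Y9.5753 F3961
G1 X212.7781 Y121.7099 F3961
G1 X51.3281 Y141.1657 F3961
M5
G0 X0.0000 Y0.0000

1 u = 1 mm; y_m = 177.4119 − y.

[1] `<path>` regular polygon, #0000ff→score S529 F2379: (155.7469,40.2593) → (141.5409,34.5125) → (129.4610,43.9419) → (131.5871,59.1181) → (145.7931,64.8649) → (157.8730,55.4355) → (155.7469,40.2593) (closed)

[2] `<path>` open polyline, #008000→engrave S283 F3961: (73.8006,91.8538) → (174.9004,161.2023) → (54.7866,9.5753) → (212.7781,121.7099) → (51.3281,141.1657)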